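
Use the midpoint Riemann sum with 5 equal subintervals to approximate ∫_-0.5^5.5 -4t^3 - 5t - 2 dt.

-980.4

Δt = (5.5 − (-0.5))/5 = 1.2.
Midpoints: 0.1, 1.3, 2.5, 3.7, 4.9.
f(0.1) = -2.504, f(1.3) = -17.288, f(2.5) = -77, f(3.7) = -223.112, f(4.9) = -497.096.
Sum = Δt · [f(0.1) + f(1.3) + f(2.5) + f(3.7) + f(4.9)].
Sum = -980.4.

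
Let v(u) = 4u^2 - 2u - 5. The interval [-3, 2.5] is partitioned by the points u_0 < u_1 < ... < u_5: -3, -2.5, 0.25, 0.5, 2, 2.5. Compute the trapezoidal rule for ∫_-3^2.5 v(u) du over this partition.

Subinterval widths: 0.5, 2.75, 0.25, 1.5, 0.5.
v(-3) = 37, v(-2.5) = 25, v(0.25) = -5.25, v(0.5) = -5, v(2) = 7, v(2.5) = 15.
On each subinterval the trapezoid contributes (Δu_i/2)·[v(u_{i-1}) + v(u_i)].
Sum = 48.375.

48.375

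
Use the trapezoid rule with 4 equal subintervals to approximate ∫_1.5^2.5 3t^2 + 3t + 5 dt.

23.28125

Δt = (2.5 − 1.5)/4 = 0.25.
f(1.5) = 16.25, f(1.75) = 19.4375, f(2) = 23, f(2.25) = 26.9375, f(2.5) = 31.25.
T_4 = (Δt/2)·[f(t_0) + 2f(t_1) + 2f(t_2) + 2f(t_3) + f(t_4)].
Sum = 23.28125.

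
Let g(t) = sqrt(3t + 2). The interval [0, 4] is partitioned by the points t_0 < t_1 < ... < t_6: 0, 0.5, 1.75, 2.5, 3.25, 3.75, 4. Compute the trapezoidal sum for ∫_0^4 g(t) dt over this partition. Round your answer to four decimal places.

10.9699

Subinterval widths: 0.5, 1.25, 0.75, 0.75, 0.5, 0.25.
g(0) ≈ 1.4142, g(0.5) ≈ 1.8708, g(1.75) ≈ 2.6926, g(2.5) ≈ 3.0822, g(3.25) ≈ 3.4278, g(3.75) ≈ 3.6401, g(4) ≈ 3.7417.
On each subinterval the trapezoid contributes (Δt_i/2)·[g(t_{i-1}) + g(t_i)].
Sum ≈ 10.9699.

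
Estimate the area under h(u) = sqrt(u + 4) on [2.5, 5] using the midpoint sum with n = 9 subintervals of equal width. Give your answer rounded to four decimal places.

Δu = (5 − 2.5)/9 = 5/18.
Midpoints: 95/36, 35/12, 115/36, 125/36, 3.75, 145/36, 155/36, 55/12, 175/36.
h(95/36) ≈ 2.5766, h(35/12) ≈ 2.6300, h(115/36) ≈ 2.6822, h(125/36) ≈ 2.7335, h(3.75) ≈ 2.7839, h(145/36) ≈ 2.8333, h(155/36) ≈ 2.8819, h(55/12) ≈ 2.9297, h(175/36) ≈ 2.9768.
Sum = Δu · [h(95/36) + h(35/12) + h(115/36) + ...].
Sum ≈ 6.9522.

6.9522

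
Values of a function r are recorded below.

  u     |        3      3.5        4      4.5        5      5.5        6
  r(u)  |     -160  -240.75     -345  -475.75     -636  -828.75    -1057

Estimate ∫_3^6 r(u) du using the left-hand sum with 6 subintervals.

Δu = 0.5.
Sum = 0.5·[(-160) + (-240.75) + (-345) + (-475.75) + (-636) + (-828.75)] = -1343.125.

-1343.125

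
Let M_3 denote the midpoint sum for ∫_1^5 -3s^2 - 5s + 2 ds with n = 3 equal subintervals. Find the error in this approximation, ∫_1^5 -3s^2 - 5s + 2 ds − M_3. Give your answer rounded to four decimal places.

-1.7778

Exact integral: ∫_1^5 f(s) ds = -176.
M_3 ≈ -174.222222.
Error ≈ -176 − (-174.222222) ≈ -1.7778.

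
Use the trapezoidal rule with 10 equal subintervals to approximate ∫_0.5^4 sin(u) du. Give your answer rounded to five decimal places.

1.51556

Δu = (4 − 0.5)/10 = 0.35.
f(0.5) ≈ 0.47943, f(0.85) ≈ 0.75128, f(1.2) ≈ 0.93204, f(1.55) ≈ 0.99978, f(1.9) ≈ 0.94630, f(2.25) ≈ 0.77807, f(2.6) ≈ 0.51550, f(2.95) ≈ 0.19042, f(3.3) ≈ -0.15775, f(3.65) ≈ -0.48679, f(4) ≈ -0.75680.
T_10 = (Δu/2)·[f(u_0) + 2f(u_1) + ... + 2f(u_{9}) + f(u_10)].
Sum ≈ 1.51556.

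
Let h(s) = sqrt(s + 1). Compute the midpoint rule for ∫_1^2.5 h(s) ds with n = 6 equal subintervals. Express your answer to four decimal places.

Δs = (2.5 − 1)/6 = 0.25.
Midpoints: 1.125, 1.375, 1.625, 1.875, 2.125, 2.375.
h(1.125) ≈ 1.4577, h(1.375) ≈ 1.5411, h(1.625) ≈ 1.6202, h(1.875) ≈ 1.6956, h(2.125) ≈ 1.7678, h(2.375) ≈ 1.8371.
Sum = Δs · [h(1.125) + h(1.375) + h(1.625) + ...].
Sum ≈ 2.4799.

2.4799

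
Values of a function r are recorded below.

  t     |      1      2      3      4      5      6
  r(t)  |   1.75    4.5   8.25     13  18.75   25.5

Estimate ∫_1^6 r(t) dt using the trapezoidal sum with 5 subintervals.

58.125

Δt = 1.
T_5 = (1/2)·[1.75 + 2·4.5 + 2·8.25 + 2·13 + 2·18.75 + 25.5] = 58.125.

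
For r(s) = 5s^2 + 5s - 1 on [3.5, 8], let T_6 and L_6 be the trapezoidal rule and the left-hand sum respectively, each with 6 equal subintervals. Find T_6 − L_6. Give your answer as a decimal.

105.46875

T_6 = 908.859375.
L_6 = 803.390625.
T_6 − L_6 = 105.46875.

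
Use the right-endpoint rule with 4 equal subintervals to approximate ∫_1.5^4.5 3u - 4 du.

Δu = (4.5 − 1.5)/4 = 0.75.
Right endpoints: 2.25, 3, 3.75, 4.5.
f(2.25) = 2.75, f(3) = 5, f(3.75) = 7.25, f(4.5) = 9.5.
Sum = Δu · [f(2.25) + f(3) + f(3.75) + f(4.5)].
Sum = 18.375.

18.375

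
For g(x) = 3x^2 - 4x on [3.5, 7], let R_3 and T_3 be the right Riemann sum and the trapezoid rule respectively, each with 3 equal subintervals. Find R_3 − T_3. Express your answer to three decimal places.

56.146

R_3 ≈ 285.15278.
T_3 ≈ 229.00694.
R_3 − T_3 ≈ 56.146.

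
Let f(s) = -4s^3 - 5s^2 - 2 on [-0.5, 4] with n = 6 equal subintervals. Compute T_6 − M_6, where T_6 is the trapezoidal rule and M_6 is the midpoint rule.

T_6 = -382.78125.
M_6 = -366.328125.
T_6 − M_6 = -16.453125.

-16.453125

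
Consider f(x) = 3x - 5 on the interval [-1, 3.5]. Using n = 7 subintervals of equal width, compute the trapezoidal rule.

Δx = (3.5 − (-1))/7 = 9/14.
f(-1) = -8, f(-5/14) = -85/14, f(2/7) = -29/7, f(13/14) = -31/14, f(11/7) = -2/7, f(31/14) = 23/14, f(20/7) = 25/7, f(3.5) = 5.5.
T_7 = (Δx/2)·[f(x_0) + 2f(x_1) + ... + 2f(x_{6}) + f(x_7)].
Sum = -5.625.

-5.625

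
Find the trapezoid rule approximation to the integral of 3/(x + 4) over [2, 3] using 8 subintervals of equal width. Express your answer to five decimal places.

Δx = (3 − 2)/8 = 0.125.
f(2) = 0.5, f(2.125) = 24/49, f(2.25) = 0.48, f(2.375) = 8/17, f(2.5) = 6/13, f(2.625) = 24/53, f(2.75) = 4/9, f(2.875) = 24/55, f(3) = 3/7.
T_8 = (Δx/2)·[f(x_0) + 2f(x_1) + ... + 2f(x_{7}) + f(x_8)].
Sum ≈ 0.46248.

0.46248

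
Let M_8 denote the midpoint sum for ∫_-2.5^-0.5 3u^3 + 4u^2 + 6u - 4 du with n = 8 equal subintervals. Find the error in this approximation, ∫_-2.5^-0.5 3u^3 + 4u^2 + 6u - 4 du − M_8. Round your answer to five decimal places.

-0.09896

Exact integral: ∫_-2.5^-0.5 f(u) du ≈ -34.5833333.
M_8 = -34.484375.
Error ≈ -34.5833333 − (-34.484375) ≈ -0.09896.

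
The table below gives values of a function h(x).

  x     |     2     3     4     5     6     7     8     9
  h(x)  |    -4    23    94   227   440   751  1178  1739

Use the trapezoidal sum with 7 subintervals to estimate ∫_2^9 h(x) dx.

Δx = 1.
T_7 = (1/2)·[(-4) + 2·23 + 2·94 + 2·227 + 2·440 + 2·751 + 2·1178 + 1739] = 3580.5.

3580.5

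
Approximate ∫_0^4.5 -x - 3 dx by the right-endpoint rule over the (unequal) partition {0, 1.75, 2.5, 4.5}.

-27.4375

Subinterval widths: 1.75, 0.75, 2.
Right endpoints: 1.75, 2.5, 4.5.
f(1.75) = -4.75, f(2.5) = -5.5, f(4.5) = -7.5.
Sum = Σ Δx_i · f(x_i).
Sum = -27.4375.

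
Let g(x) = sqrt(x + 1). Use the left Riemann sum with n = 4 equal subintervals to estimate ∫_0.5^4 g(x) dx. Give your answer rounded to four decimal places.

Δx = (4 − 0.5)/4 = 0.875.
Left endpoints: 0.5, 1.375, 2.25, 3.125.
g(0.5) ≈ 1.2247, g(1.375) ≈ 1.5411, g(2.25) ≈ 1.8028, g(3.125) ≈ 2.0310.
Sum = Δx · [g(0.5) + g(1.375) + g(2.25) + g(3.125)].
Sum ≈ 5.7747.

5.7747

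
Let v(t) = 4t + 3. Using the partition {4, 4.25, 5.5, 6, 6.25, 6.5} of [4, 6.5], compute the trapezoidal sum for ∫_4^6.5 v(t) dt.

60

Subinterval widths: 0.25, 1.25, 0.5, 0.25, 0.25.
v(4) = 19, v(4.25) = 20, v(5.5) = 25, v(6) = 27, v(6.25) = 28, v(6.5) = 29.
On each subinterval the trapezoid contributes (Δt_i/2)·[v(t_{i-1}) + v(t_i)].
Sum = 60.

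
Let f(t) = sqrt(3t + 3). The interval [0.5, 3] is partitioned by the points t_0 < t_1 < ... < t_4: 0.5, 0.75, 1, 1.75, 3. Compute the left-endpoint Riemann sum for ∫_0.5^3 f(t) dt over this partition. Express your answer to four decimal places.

Subinterval widths: 0.25, 0.25, 0.75, 1.25.
Left endpoints: 0.5, 0.75, 1, 1.75.
f(0.5) ≈ 2.1213, f(0.75) ≈ 2.2913, f(1) ≈ 2.4495, f(1.75) ≈ 2.8723.
Sum = Σ Δt_i · f(t_i).
Sum ≈ 6.5306.

6.5306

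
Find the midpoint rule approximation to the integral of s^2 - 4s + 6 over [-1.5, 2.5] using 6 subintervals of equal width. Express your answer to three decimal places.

Δs = (2.5 − (-1.5))/6 = 2/3.
Midpoints: -7/6, -0.5, 1/6, 5/6, 1.5, 13/6.
f(-7/6) = 433/36, f(-0.5) = 8.25, f(1/6) = 193/36, f(5/6) = 121/36, f(1.5) = 2.25, f(13/6) = 73/36.
Sum = Δs · [f(-7/6) + f(-0.5) + f(1/6) + ...].
Sum ≈ 22.185.

22.185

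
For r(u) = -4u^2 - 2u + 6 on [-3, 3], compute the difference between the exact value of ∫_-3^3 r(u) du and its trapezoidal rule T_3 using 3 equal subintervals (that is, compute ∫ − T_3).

16

Exact integral: ∫_-3^3 r(u) du = -36.
T_3 = -52.
Error = -36 − (-52) = 16.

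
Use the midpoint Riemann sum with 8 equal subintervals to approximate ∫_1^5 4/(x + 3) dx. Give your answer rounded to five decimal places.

2.77064

Δx = (5 − 1)/8 = 0.5.
Midpoints: 1.25, 1.75, 2.25, 2.75, 3.25, 3.75, 4.25, 4.75.
f(1.25) = 16/17, f(1.75) = 16/19, f(2.25) = 16/21, f(2.75) = 16/23, f(3.25) = 0.64, f(3.75) = 16/27, f(4.25) = 16/29, f(4.75) = 16/31.
Sum = Δx · [f(1.25) + f(1.75) + f(2.25) + ...].
Sum ≈ 2.77064.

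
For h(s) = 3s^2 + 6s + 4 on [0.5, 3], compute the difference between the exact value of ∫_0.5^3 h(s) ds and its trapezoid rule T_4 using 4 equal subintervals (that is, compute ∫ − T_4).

Exact integral: ∫_0.5^3 h(s) ds = 63.125.
T_4 = 63.61328125.
Error = 63.125 − 63.61328125 = -0.48828125.

-0.48828125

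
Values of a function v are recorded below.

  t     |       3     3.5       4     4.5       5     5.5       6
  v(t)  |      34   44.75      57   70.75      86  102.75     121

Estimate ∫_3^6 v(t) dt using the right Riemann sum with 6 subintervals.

Δt = 0.5.
Sum = 0.5·[44.75 + 57 + 70.75 + 86 + 102.75 + 121] = 241.125.

241.125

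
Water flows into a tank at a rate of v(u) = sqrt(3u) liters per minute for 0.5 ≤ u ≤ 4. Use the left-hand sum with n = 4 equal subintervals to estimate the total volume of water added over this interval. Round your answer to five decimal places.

Δu = (4 − 0.5)/4 = 0.875.
Left endpoints: 0.5, 1.375, 2.25, 3.125.
v(0.5) ≈ 1.22474, v(1.375) ≈ 2.03101, v(2.25) ≈ 2.59808, v(3.125) ≈ 3.06186.
Sum = Δu · [v(0.5) + v(1.375) + v(2.25) + v(3.125)].
Sum ≈ 7.80123.

7.80123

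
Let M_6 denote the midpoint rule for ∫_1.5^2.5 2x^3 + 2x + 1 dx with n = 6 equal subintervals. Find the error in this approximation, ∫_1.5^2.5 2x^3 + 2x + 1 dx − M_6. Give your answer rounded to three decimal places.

Exact integral: ∫_1.5^2.5 f(x) dx = 22.
M_6 ≈ 21.97222.
Error ≈ 22 − 21.97222 ≈ 0.028.

0.028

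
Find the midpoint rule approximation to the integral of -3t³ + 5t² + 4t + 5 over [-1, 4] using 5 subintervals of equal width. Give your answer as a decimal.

-24.375

Δt = (4 − (-1))/5 = 1.
Midpoints: -0.5, 0.5, 1.5, 2.5, 3.5.
f(-0.5) = 4.625, f(0.5) = 7.875, f(1.5) = 12.125, f(2.5) = -0.625, f(3.5) = -48.375.
Sum = Δt · [f(-0.5) + f(0.5) + f(1.5) + f(2.5) + f(3.5)].
Sum = -24.375.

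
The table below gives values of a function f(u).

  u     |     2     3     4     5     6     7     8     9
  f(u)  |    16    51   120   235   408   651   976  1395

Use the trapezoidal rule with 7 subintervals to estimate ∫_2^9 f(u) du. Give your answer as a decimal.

Δu = 1.
T_7 = (1/2)·[16 + 2·51 + 2·120 + 2·235 + 2·408 + 2·651 + 2·976 + 1395] = 3146.5.

3146.5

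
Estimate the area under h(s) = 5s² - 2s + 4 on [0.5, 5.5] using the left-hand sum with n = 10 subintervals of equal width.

233.125

Δs = (5.5 − 0.5)/10 = 0.5.
Left endpoints: 0.5, 1, 1.5, 2, 2.5, 3, 3.5, 4, 4.5, 5.
h(0.5) = 4.25, h(1) = 7, h(1.5) = 12.25, h(2) = 20, h(2.5) = 30.25, h(3) = 43, h(3.5) = 58.25, h(4) = 76, h(4.5) = 96.25, h(5) = 119.
Sum = Δs · [h(0.5) + h(1) + h(1.5) + ...].
Sum = 233.125.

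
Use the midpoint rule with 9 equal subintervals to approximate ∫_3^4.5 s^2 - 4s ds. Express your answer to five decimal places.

Δs = (4.5 − 3)/9 = 1/6.
Midpoints: 37/12, 3.25, 41/12, 43/12, 3.75, 47/12, 49/12, 4.25, 53/12.
f(37/12) = -407/144, f(3.25) = -2.4375, f(41/12) = -287/144, f(43/12) = -215/144, f(3.75) = -0.9375, f(47/12) = -47/144, f(49/12) = 49/144, f(4.25) = 1.0625, f(53/12) = 265/144.
Sum = Δs · [f(37/12) + f(3.25) + f(41/12) + ...].
Sum ≈ -1.12847.

-1.12847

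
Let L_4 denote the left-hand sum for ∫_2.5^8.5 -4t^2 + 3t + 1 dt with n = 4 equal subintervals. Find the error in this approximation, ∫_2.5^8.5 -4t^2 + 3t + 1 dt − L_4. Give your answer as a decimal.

Exact integral: ∫_2.5^8.5 f(t) dt = -693.
L_4 = -517.5.
Error = -693 − (-517.5) = -175.5.

-175.5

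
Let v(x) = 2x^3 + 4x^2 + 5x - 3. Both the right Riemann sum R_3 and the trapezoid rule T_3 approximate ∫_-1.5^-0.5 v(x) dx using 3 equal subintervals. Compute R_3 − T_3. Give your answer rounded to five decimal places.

0.58333

R_3 ≈ -5.6203704.
T_3 ≈ -6.2037037.
R_3 − T_3 ≈ 0.58333.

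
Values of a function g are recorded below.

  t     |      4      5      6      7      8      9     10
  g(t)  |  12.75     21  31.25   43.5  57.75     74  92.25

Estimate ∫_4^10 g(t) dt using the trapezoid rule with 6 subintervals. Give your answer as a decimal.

Δt = 1.
T_6 = (1/2)·[12.75 + 2·21 + 2·31.25 + 2·43.5 + 2·57.75 + 2·74 + 92.25] = 280.

280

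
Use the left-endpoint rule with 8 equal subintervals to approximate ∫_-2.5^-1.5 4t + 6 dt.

-2.25

Δt = (-1.5 − (-2.5))/8 = 0.125.
Left endpoints: -2.5, -2.375, -2.25, -2.125, -2, -1.875, -1.75, -1.625.
f(-2.5) = -4, f(-2.375) = -3.5, f(-2.25) = -3, f(-2.125) = -2.5, f(-2) = -2, f(-1.875) = -1.5, f(-1.75) = -1, f(-1.625) = -0.5.
Sum = Δt · [f(-2.5) + f(-2.375) + f(-2.25) + ...].
Sum = -2.25.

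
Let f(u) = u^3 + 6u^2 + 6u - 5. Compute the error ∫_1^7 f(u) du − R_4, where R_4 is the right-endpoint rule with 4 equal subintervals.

Exact integral: ∫_1^7 f(u) du = 1398.
R_4 = 1938.
Error = 1398 − 1938 = -540.

-540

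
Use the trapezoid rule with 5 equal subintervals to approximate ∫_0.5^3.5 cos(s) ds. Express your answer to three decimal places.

-0.805

Δs = (3.5 − 0.5)/5 = 0.6.
f(0.5) ≈ 0.878, f(1.1) ≈ 0.454, f(1.7) ≈ -0.129, f(2.3) ≈ -0.666, f(2.9) ≈ -0.971, f(3.5) ≈ -0.936.
T_5 = (Δs/2)·[f(s_0) + 2f(s_1) + ... + 2f(s_{4}) + f(s_5)].
Sum ≈ -0.805.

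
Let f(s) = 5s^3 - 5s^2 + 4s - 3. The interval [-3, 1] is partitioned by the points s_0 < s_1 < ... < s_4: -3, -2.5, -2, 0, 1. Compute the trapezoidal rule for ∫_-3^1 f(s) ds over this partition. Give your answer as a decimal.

Subinterval widths: 0.5, 0.5, 2, 1.
f(-3) = -195, f(-2.5) = -122.375, f(-2) = -71, f(0) = -3, f(1) = 1.
On each subinterval the trapezoid contributes (Δs_i/2)·[f(s_{i-1}) + f(s_i)].
Sum = -202.6875.

-202.6875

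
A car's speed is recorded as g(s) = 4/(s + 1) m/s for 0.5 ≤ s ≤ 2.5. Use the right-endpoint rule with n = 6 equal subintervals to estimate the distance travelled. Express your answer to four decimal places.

Δs = (2.5 − 0.5)/6 = 1/3.
Right endpoints: 5/6, 7/6, 1.5, 11/6, 13/6, 2.5.
g(5/6) = 24/11, g(7/6) = 24/13, g(1.5) = 1.6, g(11/6) = 24/17, g(13/6) = 24/19, g(2.5) = 8/7.
Sum = Δs · [g(5/6) + g(7/6) + g(1.5) + ...].
Sum ≈ 3.1486.

3.1486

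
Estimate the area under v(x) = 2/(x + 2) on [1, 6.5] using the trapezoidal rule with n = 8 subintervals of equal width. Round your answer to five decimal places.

2.09053

Δx = (6.5 − 1)/8 = 0.6875.
v(1) = 2/3, v(1.6875) = 32/59, v(2.375) = 16/35, v(3.0625) = 32/81, v(3.75) = 8/23, v(4.4375) = 32/103, v(5.125) = 16/57, v(5.8125) = 0.256, v(6.5) = 4/17.
T_8 = (Δx/2)·[v(x_0) + 2v(x_1) + ... + 2v(x_{7}) + v(x_8)].
Sum ≈ 2.09053.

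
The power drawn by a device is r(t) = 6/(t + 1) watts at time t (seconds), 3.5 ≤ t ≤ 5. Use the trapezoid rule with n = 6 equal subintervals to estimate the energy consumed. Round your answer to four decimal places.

Δt = (5 − 3.5)/6 = 0.25.
r(3.5) = 4/3, r(3.75) = 24/19, r(4) = 1.2, r(4.25) = 8/7, r(4.5) = 12/11, r(4.75) = 24/23, r(5) = 1.
T_6 = (Δt/2)·[r(t_0) + 2r(t_1) + ... + 2r(t_{5}) + r(t_6)].
Sum ≈ 1.7268.

1.7268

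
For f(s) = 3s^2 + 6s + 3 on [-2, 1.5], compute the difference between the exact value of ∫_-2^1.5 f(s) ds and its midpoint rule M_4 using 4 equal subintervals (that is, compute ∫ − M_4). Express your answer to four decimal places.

Exact integral: ∫_-2^1.5 f(s) ds = 16.625.
M_4 ≈ 15.955078.
Error ≈ 16.625 − 15.955078 ≈ 0.6699.

0.6699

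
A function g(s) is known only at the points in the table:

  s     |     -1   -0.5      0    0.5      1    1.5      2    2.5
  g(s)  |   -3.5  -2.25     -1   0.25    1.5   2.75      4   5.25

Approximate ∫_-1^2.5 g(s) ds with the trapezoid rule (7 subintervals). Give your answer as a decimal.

3.0625

Δs = 0.5.
T_7 = (0.5/2)·[(-3.5) + 2·(-2.25) + 2·(-1) + 2·0.25 + 2·1.5 + 2·2.75 + 2·4 + 5.25] = 3.0625.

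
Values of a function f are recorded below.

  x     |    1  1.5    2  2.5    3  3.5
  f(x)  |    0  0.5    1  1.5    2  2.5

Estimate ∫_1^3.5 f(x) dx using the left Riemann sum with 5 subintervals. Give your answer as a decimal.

Δx = 0.5.
Sum = 0.5·[0 + 0.5 + 1 + 1.5 + 2] = 2.5.

2.5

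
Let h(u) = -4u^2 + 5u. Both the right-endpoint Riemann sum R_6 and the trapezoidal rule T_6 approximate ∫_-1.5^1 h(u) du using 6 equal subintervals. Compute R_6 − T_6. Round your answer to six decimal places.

R_6 ≈ -5.60185185.
T_6 ≈ -9.24768519.
R_6 − T_6 ≈ 3.645833.

3.645833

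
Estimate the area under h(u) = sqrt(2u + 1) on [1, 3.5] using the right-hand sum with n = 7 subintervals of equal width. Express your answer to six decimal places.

Δu = (3.5 − 1)/7 = 5/14.
Right endpoints: 19/14, 12/7, 29/14, 17/7, 39/14, 22/7, 3.5.
h(19/14) ≈ 1.927248, h(12/7) ≈ 2.104417, h(29/14) ≈ 2.267787, h(17/7) ≈ 2.420153, h(39/14) ≈ 2.563480, h(22/7) ≈ 2.699206, h(3.5) ≈ 2.828427.
Sum = Δu · [h(19/14) + h(12/7) + h(29/14) + ...].
Sum ≈ 6.003828.

6.003828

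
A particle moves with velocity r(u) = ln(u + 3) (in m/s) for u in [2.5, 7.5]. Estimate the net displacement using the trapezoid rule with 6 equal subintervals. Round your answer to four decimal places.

Δu = (7.5 − 2.5)/6 = 5/6.
r(2.5) ≈ 1.7047, r(10/3) ≈ 1.8458, r(25/6) ≈ 1.9694, r(5) ≈ 2.0794, r(35/6) ≈ 2.1785, r(20/3) ≈ 2.2687, r(7.5) ≈ 2.3514.
T_6 = (Δu/2)·[r(u_0) + 2r(u_1) + ... + 2r(u_{5}) + r(u_6)].
Sum ≈ 10.3083.

10.3083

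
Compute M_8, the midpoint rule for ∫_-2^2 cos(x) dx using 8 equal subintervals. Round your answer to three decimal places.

Δx = (2 − (-2))/8 = 0.5.
Midpoints: -1.75, -1.25, -0.75, -0.25, 0.25, 0.75, 1.25, 1.75.
f(-1.75) ≈ -0.178, f(-1.25) ≈ 0.315, f(-0.75) ≈ 0.732, f(-0.25) ≈ 0.969, f(0.25) ≈ 0.969, f(0.75) ≈ 0.732, f(1.25) ≈ 0.315, f(1.75) ≈ -0.178.
Sum = Δx · [f(-1.75) + f(-1.25) + f(-0.75) + ...].
Sum ≈ 1.838.

1.838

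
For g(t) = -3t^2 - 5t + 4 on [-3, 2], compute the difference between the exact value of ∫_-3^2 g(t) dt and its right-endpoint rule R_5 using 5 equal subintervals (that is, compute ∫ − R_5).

7.5

Exact integral: ∫_-3^2 g(t) dt = -2.5.
R_5 = -10.
Error = -2.5 − (-10) = 7.5.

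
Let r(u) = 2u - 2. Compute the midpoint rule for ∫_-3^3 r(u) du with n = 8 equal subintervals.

Δu = (3 − (-3))/8 = 0.75.
Midpoints: -2.625, -1.875, -1.125, -0.375, 0.375, 1.125, 1.875, 2.625.
r(-2.625) = -7.25, r(-1.875) = -5.75, r(-1.125) = -4.25, r(-0.375) = -2.75, r(0.375) = -1.25, r(1.125) = 0.25, r(1.875) = 1.75, r(2.625) = 3.25.
Sum = Δu · [r(-2.625) + r(-1.875) + r(-1.125) + ...].
Sum = -12.

-12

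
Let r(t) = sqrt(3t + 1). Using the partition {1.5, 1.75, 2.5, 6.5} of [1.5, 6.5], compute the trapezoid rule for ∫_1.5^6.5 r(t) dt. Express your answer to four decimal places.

17.5228

Subinterval widths: 0.25, 0.75, 4.
r(1.5) ≈ 2.3452, r(1.75) ≈ 2.5000, r(2.5) ≈ 2.9155, r(6.5) ≈ 4.5277.
On each subinterval the trapezoid contributes (Δt_i/2)·[r(t_{i-1}) + r(t_i)].
Sum ≈ 17.5228.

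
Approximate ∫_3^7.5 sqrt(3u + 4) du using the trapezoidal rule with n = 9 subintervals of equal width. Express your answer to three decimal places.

19.896

Δu = (7.5 − 3)/9 = 0.5.
f(3) ≈ 3.606, f(3.5) ≈ 3.808, f(4) ≈ 4.000, f(4.5) ≈ 4.183, f(5) ≈ 4.359, f(5.5) ≈ 4.528, f(6) ≈ 4.690, f(6.5) ≈ 4.848, f(7) ≈ 5.000, f(7.5) ≈ 5.148.
T_9 = (Δu/2)·[f(u_0) + 2f(u_1) + ... + 2f(u_{8}) + f(u_9)].
Sum ≈ 19.896.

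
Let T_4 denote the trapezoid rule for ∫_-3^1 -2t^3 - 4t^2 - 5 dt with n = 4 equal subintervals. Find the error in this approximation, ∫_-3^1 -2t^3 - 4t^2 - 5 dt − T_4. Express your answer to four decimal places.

-1.3333

Exact integral: ∫_-3^1 f(t) dt ≈ -17.333333.
T_4 = -16.
Error ≈ -17.333333 − (-16) ≈ -1.3333.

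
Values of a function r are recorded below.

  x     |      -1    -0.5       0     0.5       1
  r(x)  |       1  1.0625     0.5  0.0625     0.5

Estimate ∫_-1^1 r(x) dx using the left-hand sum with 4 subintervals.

Δx = 0.5.
Sum = 0.5·[1 + 1.0625 + 0.5 + 0.0625] = 1.3125.

1.3125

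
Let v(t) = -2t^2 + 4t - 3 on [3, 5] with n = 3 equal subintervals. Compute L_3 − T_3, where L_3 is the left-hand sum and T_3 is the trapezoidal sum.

8

L_3 ≈ -31.62963.
T_3 ≈ -39.62963.
L_3 − T_3 = 8.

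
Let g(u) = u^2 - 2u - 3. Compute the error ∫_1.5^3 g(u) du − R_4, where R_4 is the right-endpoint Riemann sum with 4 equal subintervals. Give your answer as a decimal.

Exact integral: ∫_1.5^3 g(u) du = -3.375.
R_4 = -2.63671875.
Error = -3.375 − (-2.63671875) = -0.73828125.

-0.73828125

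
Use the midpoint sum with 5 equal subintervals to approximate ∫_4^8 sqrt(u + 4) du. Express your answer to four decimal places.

12.6287

Δu = (8 − 4)/5 = 0.8.
Midpoints: 4.4, 5.2, 6, 6.8, 7.6.
f(4.4) ≈ 2.8983, f(5.2) ≈ 3.0332, f(6) ≈ 3.1623, f(6.8) ≈ 3.2863, f(7.6) ≈ 3.4059.
Sum = Δu · [f(4.4) + f(5.2) + f(6) + f(6.8) + f(7.6)].
Sum ≈ 12.6287.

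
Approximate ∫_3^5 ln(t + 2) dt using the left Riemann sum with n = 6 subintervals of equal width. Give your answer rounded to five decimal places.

3.51757

Δt = (5 − 3)/6 = 1/3.
Left endpoints: 3, 10/3, 11/3, 4, 13/3, 14/3.
f(3) ≈ 1.60944, f(10/3) ≈ 1.67398, f(11/3) ≈ 1.73460, f(4) ≈ 1.79176, f(13/3) ≈ 1.84583, f(14/3) ≈ 1.89712.
Sum = Δt · [f(3) + f(10/3) + f(11/3) + ...].
Sum ≈ 3.51757.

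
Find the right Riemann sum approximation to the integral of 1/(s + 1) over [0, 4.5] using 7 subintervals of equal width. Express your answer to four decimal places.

Δs = (4.5 − 0)/7 = 9/14.
Right endpoints: 9/14, 9/7, 27/14, 18/7, 45/14, 27/7, 4.5.
f(9/14) = 14/23, f(9/7) = 0.4375, f(27/14) = 14/41, f(18/7) = 0.28, f(45/14) = 14/59, f(27/7) = 7/34, f(4.5) = 2/11.
Sum = Δs · [f(9/14) + f(9/7) + f(27/14) + ...].
Sum ≈ 1.4738.

1.4738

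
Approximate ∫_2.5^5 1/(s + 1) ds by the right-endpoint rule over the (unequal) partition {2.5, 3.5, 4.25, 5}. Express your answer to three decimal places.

0.490

Subinterval widths: 1, 0.75, 0.75.
Right endpoints: 3.5, 4.25, 5.
f(3.5) = 2/9, f(4.25) = 4/21, f(5) = 1/6.
Sum = Σ Δs_i · f(s_i).
Sum ≈ 0.490.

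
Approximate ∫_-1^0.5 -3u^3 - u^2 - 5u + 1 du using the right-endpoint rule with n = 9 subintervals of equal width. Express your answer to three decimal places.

Δu = (0.5 − (-1))/9 = 1/6.
Right endpoints: -5/6, -2/3, -0.5, -1/3, -1/6, 0, 1/6, 1/3, 0.5.
f(-5/6) = 149/24, f(-2/3) = 43/9, f(-0.5) = 3.625, f(-1/3) = 8/3, f(-1/6) = 131/72, f(0) = 1, f(1/6) = 0.125, f(1/3) = -8/9, f(0.5) = -2.125.
Sum = Δu · [f(-5/6) + f(-2/3) + f(-0.5) + ...].
Sum ≈ 2.868.

2.868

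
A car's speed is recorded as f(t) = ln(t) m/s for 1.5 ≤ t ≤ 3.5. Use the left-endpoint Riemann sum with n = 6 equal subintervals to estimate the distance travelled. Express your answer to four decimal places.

Δt = (3.5 − 1.5)/6 = 1/3.
Left endpoints: 1.5, 11/6, 13/6, 2.5, 17/6, 19/6.
f(1.5) ≈ 0.4055, f(11/6) ≈ 0.6061, f(13/6) ≈ 0.7732, f(2.5) ≈ 0.9163, f(17/6) ≈ 1.0415, f(19/6) ≈ 1.1527.
Sum = Δt · [f(1.5) + f(11/6) + f(13/6) + ...].
Sum ≈ 1.6317.

1.6317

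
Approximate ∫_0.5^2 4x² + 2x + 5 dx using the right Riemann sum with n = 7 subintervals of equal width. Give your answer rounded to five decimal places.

Δx = (2 − 0.5)/7 = 3/14.
Right endpoints: 5/7, 13/14, 8/7, 19/14, 11/7, 25/14, 2.
f(5/7) = 415/49, f(13/14) = 505/49, f(8/7) = 613/49, f(19/14) = 739/49, f(11/7) = 883/49, f(25/14) = 1045/49, f(2) = 25.
Sum = Δx · [f(5/7) + f(13/14) + f(8/7) + ...].
Sum ≈ 23.72449.

23.72449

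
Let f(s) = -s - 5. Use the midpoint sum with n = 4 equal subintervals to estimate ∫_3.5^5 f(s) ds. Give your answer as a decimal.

Δs = (5 − 3.5)/4 = 0.375.
Midpoints: 3.6875, 4.0625, 4.4375, 4.8125.
f(3.6875) = -8.6875, f(4.0625) = -9.0625, f(4.4375) = -9.4375, f(4.8125) = -9.8125.
Sum = Δs · [f(3.6875) + f(4.0625) + f(4.4375) + f(4.8125)].
Sum = -13.875.

-13.875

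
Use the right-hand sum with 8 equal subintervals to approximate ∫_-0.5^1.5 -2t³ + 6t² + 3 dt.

11.1875

Δt = (1.5 − (-0.5))/8 = 0.25.
Right endpoints: -0.25, 0, 0.25, 0.5, 0.75, 1, 1.25, 1.5.
f(-0.25) = 3.40625, f(0) = 3, f(0.25) = 3.34375, f(0.5) = 4.25, f(0.75) = 5.53125, f(1) = 7, f(1.25) = 8.46875, f(1.5) = 9.75.
Sum = Δt · [f(-0.25) + f(0) + f(0.25) + ...].
Sum = 11.1875.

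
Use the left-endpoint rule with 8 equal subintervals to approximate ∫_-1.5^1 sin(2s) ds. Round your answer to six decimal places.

-0.441649

Δs = (1 − (-1.5))/8 = 0.3125.
Left endpoints: -1.5, -1.1875, -0.875, -0.5625, -0.25, 0.0625, 0.375, 0.6875.
f(-1.5) ≈ -0.141120, f(-1.1875) ≈ -0.693685, f(-0.875) ≈ -0.983986, f(-0.5625) ≈ -0.902268, f(-0.25) ≈ -0.479426, f(0.0625) ≈ 0.124675, f(0.375) ≈ 0.681639, f(0.6875) ≈ 0.980893.
Sum = Δs · [f(-1.5) + f(-1.1875) + f(-0.875) + ...].
Sum ≈ -0.441649.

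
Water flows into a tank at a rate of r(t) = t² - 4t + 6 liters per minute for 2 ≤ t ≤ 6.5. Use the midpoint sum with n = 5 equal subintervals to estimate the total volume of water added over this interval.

39.07125

Δt = (6.5 − 2)/5 = 0.9.
Midpoints: 2.45, 3.35, 4.25, 5.15, 6.05.
r(2.45) = 2.2025, r(3.35) = 3.8225, r(4.25) = 7.0625, r(5.15) = 11.9225, r(6.05) = 18.4025.
Sum = Δt · [r(2.45) + r(3.35) + r(4.25) + r(5.15) + r(6.05)].
Sum = 39.07125.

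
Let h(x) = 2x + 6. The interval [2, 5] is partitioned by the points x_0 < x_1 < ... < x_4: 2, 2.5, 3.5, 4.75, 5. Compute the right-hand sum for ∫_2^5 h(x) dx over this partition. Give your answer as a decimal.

41.875

Subinterval widths: 0.5, 1, 1.25, 0.25.
Right endpoints: 2.5, 3.5, 4.75, 5.
h(2.5) = 11, h(3.5) = 13, h(4.75) = 15.5, h(5) = 16.
Sum = Σ Δx_i · h(x_i).
Sum = 41.875.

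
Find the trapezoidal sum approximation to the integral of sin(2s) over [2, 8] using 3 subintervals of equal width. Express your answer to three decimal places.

Δs = (8 − 2)/3 = 2.
f(2) ≈ -0.757, f(4) ≈ 0.989, f(6) ≈ -0.537, f(8) ≈ -0.288.
T_3 = (Δs/2)·[f(s_0) + 2f(s_1) + 2f(s_2) + f(s_3)].
Sum ≈ -0.139.

-0.139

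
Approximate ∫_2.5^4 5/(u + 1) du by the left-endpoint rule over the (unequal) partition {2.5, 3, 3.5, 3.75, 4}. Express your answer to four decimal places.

1.8802

Subinterval widths: 0.5, 0.5, 0.25, 0.25.
Left endpoints: 2.5, 3, 3.5, 3.75.
f(2.5) = 10/7, f(3) = 1.25, f(3.5) = 10/9, f(3.75) = 20/19.
Sum = Σ Δu_i · f(u_i).
Sum ≈ 1.8802.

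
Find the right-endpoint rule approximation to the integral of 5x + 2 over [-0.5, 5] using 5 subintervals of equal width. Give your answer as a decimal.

Δx = (5 − (-0.5))/5 = 1.1.
Right endpoints: 0.6, 1.7, 2.8, 3.9, 5.
f(0.6) = 5, f(1.7) = 10.5, f(2.8) = 16, f(3.9) = 21.5, f(5) = 27.
Sum = Δx · [f(0.6) + f(1.7) + f(2.8) + f(3.9) + f(5)].
Sum = 88.

88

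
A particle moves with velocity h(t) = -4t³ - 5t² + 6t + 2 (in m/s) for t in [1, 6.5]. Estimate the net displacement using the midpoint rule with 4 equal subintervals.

-2062.02734375

Δt = (6.5 − 1)/4 = 1.375.
Midpoints: 1.6875, 3.0625, 4.4375, 5.8125.
h(1.6875) = -21847/1024, h(3.0625) = -144805/1024, h(4.4375) = -429419/1024, h(5.8125) = -939577/1024.
Sum = Δt · [h(1.6875) + h(3.0625) + h(4.4375) + h(5.8125)].
Sum = -2062.02734375.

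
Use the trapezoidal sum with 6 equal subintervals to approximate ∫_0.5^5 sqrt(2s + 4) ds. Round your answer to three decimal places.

Δs = (5 − 0.5)/6 = 0.75.
f(0.5) ≈ 2.236, f(1.25) ≈ 2.550, f(2) ≈ 2.828, f(2.75) ≈ 3.082, f(3.5) ≈ 3.317, f(4.25) ≈ 3.536, f(5) ≈ 3.742.
T_6 = (Δs/2)·[f(s_0) + 2f(s_1) + ... + 2f(s_{5}) + f(s_6)].
Sum ≈ 13.726.

13.726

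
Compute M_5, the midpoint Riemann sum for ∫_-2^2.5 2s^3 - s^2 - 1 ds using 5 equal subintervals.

Δs = (2.5 − (-2))/5 = 0.9.
Midpoints: -1.55, -0.65, 0.25, 1.15, 2.05.
f(-1.55) = -10.85025, f(-0.65) = -1.97175, f(0.25) = -1.03125, f(1.15) = 0.71925, f(2.05) = 12.02775.
Sum = Δs · [f(-1.55) + f(-0.65) + f(0.25) + f(1.15) + f(2.05)].
Sum = -0.995625.

-0.995625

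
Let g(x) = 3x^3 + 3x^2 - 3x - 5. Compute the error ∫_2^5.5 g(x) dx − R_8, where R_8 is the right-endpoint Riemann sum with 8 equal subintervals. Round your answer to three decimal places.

Exact integral: ∫_2^5.5 g(x) dx = 775.796875.
R_8 ≈ 898.76343.
Error ≈ 775.796875 − 898.76343 ≈ -122.967.

-122.967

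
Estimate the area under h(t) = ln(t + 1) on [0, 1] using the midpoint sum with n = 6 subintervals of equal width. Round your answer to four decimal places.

0.3869

Δt = (1 − 0)/6 = 1/6.
Midpoints: 1/12, 0.25, 5/12, 7/12, 0.75, 11/12.
h(1/12) ≈ 0.0800, h(0.25) ≈ 0.2231, h(5/12) ≈ 0.3483, h(7/12) ≈ 0.4595, h(0.75) ≈ 0.5596, h(11/12) ≈ 0.6506.
Sum = Δt · [h(1/12) + h(0.25) + h(5/12) + ...].
Sum ≈ 0.3869.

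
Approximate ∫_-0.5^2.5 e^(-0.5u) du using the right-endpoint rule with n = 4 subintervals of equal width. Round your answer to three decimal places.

1.644

Δu = (2.5 − (-0.5))/4 = 0.75.
Right endpoints: 0.25, 1, 1.75, 2.5.
f(0.25) ≈ 0.882, f(1) ≈ 0.607, f(1.75) ≈ 0.417, f(2.5) ≈ 0.287.
Sum = Δu · [f(0.25) + f(1) + f(1.75) + f(2.5)].
Sum ≈ 1.644.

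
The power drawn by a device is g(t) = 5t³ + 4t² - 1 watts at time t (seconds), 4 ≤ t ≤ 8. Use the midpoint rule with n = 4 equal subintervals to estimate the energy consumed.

Δt = (8 − 4)/4 = 1.
Midpoints: 4.5, 5.5, 6.5, 7.5.
g(4.5) = 535.625, g(5.5) = 951.875, g(6.5) = 1541.125, g(7.5) = 2333.375.
Sum = Δt · [g(4.5) + g(5.5) + g(6.5) + g(7.5)].
Sum = 5362.

5362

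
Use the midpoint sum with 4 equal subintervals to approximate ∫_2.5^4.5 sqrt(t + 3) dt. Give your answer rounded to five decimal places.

Δt = (4.5 − 2.5)/4 = 0.5.
Midpoints: 2.75, 3.25, 3.75, 4.25.
f(2.75) ≈ 2.39792, f(3.25) ≈ 2.50000, f(3.75) ≈ 2.59808, f(4.25) ≈ 2.69258.
Sum = Δt · [f(2.75) + f(3.25) + f(3.75) + f(4.25)].
Sum ≈ 5.09429.

5.09429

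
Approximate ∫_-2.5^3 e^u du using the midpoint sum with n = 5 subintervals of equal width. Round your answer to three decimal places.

19.029

Δu = (3 − (-2.5))/5 = 1.1.
Midpoints: -1.95, -0.85, 0.25, 1.35, 2.45.
f(-1.95) ≈ 0.142, f(-0.85) ≈ 0.427, f(0.25) ≈ 1.284, f(1.35) ≈ 3.857, f(2.45) ≈ 11.588.
Sum = Δu · [f(-1.95) + f(-0.85) + f(0.25) + f(1.35) + f(2.45)].
Sum ≈ 19.029.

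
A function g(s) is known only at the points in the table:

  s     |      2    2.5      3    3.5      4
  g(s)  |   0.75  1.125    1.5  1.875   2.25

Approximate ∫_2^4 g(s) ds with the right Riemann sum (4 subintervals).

Δs = 0.5.
Sum = 0.5·[1.125 + 1.5 + 1.875 + 2.25] = 3.375.

3.375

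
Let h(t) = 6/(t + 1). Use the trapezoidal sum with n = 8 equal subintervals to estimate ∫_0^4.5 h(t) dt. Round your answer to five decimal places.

10.37705

Δt = (4.5 − 0)/8 = 0.5625.
h(0) = 6, h(0.5625) = 3.84, h(1.125) = 48/17, h(1.6875) = 96/43, h(2.25) = 24/13, h(2.8125) = 96/61, h(3.375) = 48/35, h(3.9375) = 96/79, h(4.5) = 12/11.
T_8 = (Δt/2)·[h(t_0) + 2h(t_1) + ... + 2h(t_{7}) + h(t_8)].
Sum ≈ 10.37705.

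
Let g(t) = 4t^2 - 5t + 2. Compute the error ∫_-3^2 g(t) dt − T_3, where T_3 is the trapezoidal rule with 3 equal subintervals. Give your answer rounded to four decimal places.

-9.2593

Exact integral: ∫_-3^2 g(t) dt ≈ 69.166667.
T_3 ≈ 78.425926.
Error ≈ 69.166667 − 78.425926 ≈ -9.2593.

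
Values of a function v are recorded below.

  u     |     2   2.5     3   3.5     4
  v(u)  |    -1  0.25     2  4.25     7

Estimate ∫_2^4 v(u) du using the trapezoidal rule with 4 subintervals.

Δu = 0.5.
T_4 = (0.5/2)·[(-1) + 2·0.25 + 2·2 + 2·4.25 + 7] = 4.75.

4.75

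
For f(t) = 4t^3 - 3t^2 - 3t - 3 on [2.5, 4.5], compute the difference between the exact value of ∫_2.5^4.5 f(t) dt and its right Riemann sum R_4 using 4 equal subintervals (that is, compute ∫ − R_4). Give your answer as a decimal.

-66.75

Exact integral: ∫_2.5^4.5 f(t) dt = 268.5.
R_4 = 335.25.
Error = 268.5 − 335.25 = -66.75.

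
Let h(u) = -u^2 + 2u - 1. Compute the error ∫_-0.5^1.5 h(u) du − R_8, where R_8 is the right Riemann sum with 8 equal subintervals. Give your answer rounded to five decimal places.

Exact integral: ∫_-0.5^1.5 h(u) du ≈ -1.1666667.
R_8 = -0.9375.
Error ≈ -1.1666667 − (-0.9375) ≈ -0.22917.

-0.22917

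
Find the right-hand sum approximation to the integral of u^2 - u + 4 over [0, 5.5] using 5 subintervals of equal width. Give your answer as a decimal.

Δu = (5.5 − 0)/5 = 1.1.
Right endpoints: 1.1, 2.2, 3.3, 4.4, 5.5.
f(1.1) = 4.11, f(2.2) = 6.64, f(3.3) = 11.59, f(4.4) = 18.96, f(5.5) = 28.75.
Sum = Δu · [f(1.1) + f(2.2) + f(3.3) + f(4.4) + f(5.5)].
Sum = 77.055.

77.055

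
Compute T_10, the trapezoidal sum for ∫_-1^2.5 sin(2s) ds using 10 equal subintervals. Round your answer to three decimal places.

-0.335

Δs = (2.5 − (-1))/10 = 0.35.
f(-1) ≈ -0.909, f(-0.65) ≈ -0.964, f(-0.3) ≈ -0.565, f(0.05) ≈ 0.100, f(0.4) ≈ 0.717, f(0.75) ≈ 0.997, f(1.1) ≈ 0.808, f(1.45) ≈ 0.239, f(1.8) ≈ -0.443, f(2.15) ≈ -0.916, f(2.5) ≈ -0.959.
T_10 = (Δs/2)·[f(s_0) + 2f(s_1) + ... + 2f(s_{9}) + f(s_10)].
Sum ≈ -0.335.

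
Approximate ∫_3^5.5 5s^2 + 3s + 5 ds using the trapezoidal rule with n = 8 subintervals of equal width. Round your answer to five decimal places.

Δs = (5.5 − 3)/8 = 0.3125.
f(3) = 59, f(3.3125) = 69.80078125, f(3.625) = 81.578125, f(3.9375) = 94.33203125, f(4.25) = 108.0625, f(4.5625) = 122.76953125, f(4.875) = 138.453125, f(5.1875) = 155.11328125, f(5.5) = 172.75.
T_8 = (Δs/2)·[f(s_0) + 2f(s_1) + ... + 2f(s_{7}) + f(s_8)].
Sum ≈ 276.87012.

276.87012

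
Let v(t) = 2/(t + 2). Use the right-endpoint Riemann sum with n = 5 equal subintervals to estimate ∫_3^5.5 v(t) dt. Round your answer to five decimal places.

0.77852

Δt = (5.5 − 3)/5 = 0.5.
Right endpoints: 3.5, 4, 4.5, 5, 5.5.
v(3.5) = 4/11, v(4) = 1/3, v(4.5) = 4/13, v(5) = 2/7, v(5.5) = 4/15.
Sum = Δt · [v(3.5) + v(4) + v(4.5) + v(5) + v(5.5)].
Sum ≈ 0.77852.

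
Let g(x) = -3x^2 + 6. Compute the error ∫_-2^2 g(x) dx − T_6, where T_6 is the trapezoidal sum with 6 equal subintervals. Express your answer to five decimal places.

0.88889

Exact integral: ∫_-2^2 g(x) dx = 8.
T_6 ≈ 7.1111111.
Error ≈ 8 − 7.1111111 ≈ 0.88889.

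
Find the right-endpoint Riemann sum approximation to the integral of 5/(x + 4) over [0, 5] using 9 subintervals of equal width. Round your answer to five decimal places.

3.86818

Δx = (5 − 0)/9 = 5/9.
Right endpoints: 5/9, 10/9, 5/3, 20/9, 25/9, 10/3, 35/9, 40/9, 5.
f(5/9) = 45/41, f(10/9) = 45/46, f(5/3) = 15/17, f(20/9) = 45/56, f(25/9) = 45/61, f(10/3) = 15/22, f(35/9) = 45/71, f(40/9) = 45/76, f(5) = 5/9.
Sum = Δx · [f(5/9) + f(10/9) + f(5/3) + ...].
Sum ≈ 3.86818.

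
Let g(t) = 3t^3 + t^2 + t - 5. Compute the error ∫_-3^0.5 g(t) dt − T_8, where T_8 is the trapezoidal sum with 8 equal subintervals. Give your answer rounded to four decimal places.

1.1444

Exact integral: ∫_-3^0.5 g(t) dt ≈ -73.536458.
T_8 ≈ -74.680908.
Error ≈ -73.536458 − (-74.680908) ≈ 1.1444.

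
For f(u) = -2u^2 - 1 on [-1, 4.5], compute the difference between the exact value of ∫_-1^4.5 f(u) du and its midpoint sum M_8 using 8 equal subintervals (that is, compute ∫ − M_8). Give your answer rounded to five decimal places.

-0.43327

Exact integral: ∫_-1^4.5 f(u) du ≈ -66.9166667.
M_8 ≈ -66.4833984.
Error ≈ -66.9166667 − (-66.4833984) ≈ -0.43327.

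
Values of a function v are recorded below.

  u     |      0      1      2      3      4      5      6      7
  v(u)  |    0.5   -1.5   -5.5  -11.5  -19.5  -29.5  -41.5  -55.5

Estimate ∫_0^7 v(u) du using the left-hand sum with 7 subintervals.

Δu = 1.
Sum = 1·[0.5 + (-1.5) + (-5.5) + (-11.5) + (-19.5) + (-29.5) + (-41.5)] = -108.5.

-108.5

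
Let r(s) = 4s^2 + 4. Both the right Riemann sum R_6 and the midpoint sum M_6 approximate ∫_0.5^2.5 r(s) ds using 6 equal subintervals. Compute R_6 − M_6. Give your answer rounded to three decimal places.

R_6 ≈ 32.81481.
M_6 ≈ 28.59259.
R_6 − M_6 ≈ 4.222.

4.222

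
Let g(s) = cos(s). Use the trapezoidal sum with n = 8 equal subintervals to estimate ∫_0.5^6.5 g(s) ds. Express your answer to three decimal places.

-0.252

Δs = (6.5 − 0.5)/8 = 0.75.
g(0.5) ≈ 0.878, g(1.25) ≈ 0.315, g(2) ≈ -0.416, g(2.75) ≈ -0.924, g(3.5) ≈ -0.936, g(4.25) ≈ -0.446, g(5) ≈ 0.284, g(5.75) ≈ 0.861, g(6.5) ≈ 0.977.
T_8 = (Δs/2)·[g(s_0) + 2g(s_1) + ... + 2g(s_{7}) + g(s_8)].
Sum ≈ -0.252.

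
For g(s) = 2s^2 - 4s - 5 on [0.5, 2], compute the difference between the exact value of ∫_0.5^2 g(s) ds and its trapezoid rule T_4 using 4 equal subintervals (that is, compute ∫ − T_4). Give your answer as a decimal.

-0.0703125

Exact integral: ∫_0.5^2 g(s) ds = -9.75.
T_4 = -9.6796875.
Error = -9.75 − (-9.6796875) = -0.0703125.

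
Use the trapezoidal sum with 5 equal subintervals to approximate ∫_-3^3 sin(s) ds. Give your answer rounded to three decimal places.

Δs = (3 − (-3))/5 = 1.2.
f(-3) ≈ -0.141, f(-1.8) ≈ -0.974, f(-0.6) ≈ -0.565, f(0.6) ≈ 0.565, f(1.8) ≈ 0.974, f(3) ≈ 0.141.
T_5 = (Δs/2)·[f(s_0) + 2f(s_1) + ... + 2f(s_{4}) + f(s_5)].
Sum ≈ 0.000.

0.000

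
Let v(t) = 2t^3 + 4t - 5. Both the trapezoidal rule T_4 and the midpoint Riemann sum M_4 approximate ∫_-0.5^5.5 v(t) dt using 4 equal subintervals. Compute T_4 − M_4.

50.625

T_4 = 521.25.
M_4 = 470.625.
T_4 − M_4 = 50.625.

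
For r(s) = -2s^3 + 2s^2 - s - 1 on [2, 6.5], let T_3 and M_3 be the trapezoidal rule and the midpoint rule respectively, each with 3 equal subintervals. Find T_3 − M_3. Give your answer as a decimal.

T_3 = -770.0625.
M_3 = -710.578125.
T_3 − M_3 = -59.484375.

-59.484375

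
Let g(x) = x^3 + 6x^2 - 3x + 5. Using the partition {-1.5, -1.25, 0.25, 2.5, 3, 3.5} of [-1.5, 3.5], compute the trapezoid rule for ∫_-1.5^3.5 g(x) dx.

161.1328125

Subinterval widths: 0.25, 1.5, 2.25, 0.5, 0.5.
g(-1.5) = 19.625, g(-1.25) = 16.171875, g(0.25) = 4.640625, g(2.5) = 50.625, g(3) = 77, g(3.5) = 110.875.
On each subinterval the trapezoid contributes (Δx_i/2)·[g(x_{i-1}) + g(x_i)].
Sum = 161.1328125.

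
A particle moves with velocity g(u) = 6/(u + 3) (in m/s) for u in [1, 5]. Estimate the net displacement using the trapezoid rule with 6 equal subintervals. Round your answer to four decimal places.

4.1693

Δu = (5 − 1)/6 = 2/3.
g(1) = 1.5, g(5/3) = 9/7, g(7/3) = 1.125, g(3) = 1, g(11/3) = 0.9, g(13/3) = 9/11, g(5) = 0.75.
T_6 = (Δu/2)·[g(u_0) + 2g(u_1) + ... + 2g(u_{5}) + g(u_6)].
Sum ≈ 4.1693.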